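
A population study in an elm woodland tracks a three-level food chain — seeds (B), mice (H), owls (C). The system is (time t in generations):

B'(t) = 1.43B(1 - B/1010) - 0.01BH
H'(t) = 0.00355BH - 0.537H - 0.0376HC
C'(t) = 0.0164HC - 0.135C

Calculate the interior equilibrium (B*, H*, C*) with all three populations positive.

From dC/dt = 0: 0.0164H* = 0.135, so H* = 8.23.
From dB/dt = 0: 1.43(1 - B*/1010) = 0.01·8.23, giving B* = 1010·(1 - 0.0576) = 952.
From dH/dt = 0: 0.00355·952 - 0.537 = 0.0376C*, so C* = 2.84/0.0376 = 75.6.

B* ≈ 952, H* ≈ 8.23, C* ≈ 75.6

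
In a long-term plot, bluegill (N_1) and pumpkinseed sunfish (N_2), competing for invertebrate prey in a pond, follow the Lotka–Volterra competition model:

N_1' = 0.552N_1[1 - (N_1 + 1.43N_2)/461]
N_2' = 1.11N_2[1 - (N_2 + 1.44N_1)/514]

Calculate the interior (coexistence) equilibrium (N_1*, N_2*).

Setting both brackets to zero gives the nullclines N_1 + 1.43N_2 = 461 and 1.44N_1 + N_2 = 514.
Substituting N_2 = 514 - 1.44N_1 into the first: N_1(1 - 1.43·1.44) = 461 - 1.43·514.
So N_1* = -274/-1.06 = 259, and then N_2* = 514 - 1.44·259 = 141.

N_1* ≈ 259, N_2* ≈ 141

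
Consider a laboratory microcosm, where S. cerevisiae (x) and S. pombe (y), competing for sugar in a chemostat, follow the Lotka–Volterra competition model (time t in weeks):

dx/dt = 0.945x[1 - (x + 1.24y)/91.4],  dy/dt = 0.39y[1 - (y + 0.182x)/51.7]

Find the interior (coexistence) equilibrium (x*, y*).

Setting both brackets to zero gives the nullclines x + 1.24y = 91.4 and 0.182x + y = 51.7.
Substituting y = 51.7 - 0.182x into the first: x(1 - 1.24·0.182) = 91.4 - 1.24·51.7.
So x* = 27.3/0.774 = 35.2, and then y* = 51.7 - 0.182·35.2 = 45.3.

x* ≈ 35.2, y* ≈ 45.3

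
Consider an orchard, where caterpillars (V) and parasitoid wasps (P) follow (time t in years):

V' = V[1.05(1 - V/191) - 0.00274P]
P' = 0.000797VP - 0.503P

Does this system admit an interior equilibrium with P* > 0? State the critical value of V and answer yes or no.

Threshold V = 631; K < 631, so no, the predator goes extinct.

The predator equation gives dP/dt > 0 only when V > 0.503/0.000797 = 631.
Without the predator, V → K = 191. Since 191 < 631, the predator cannot invade.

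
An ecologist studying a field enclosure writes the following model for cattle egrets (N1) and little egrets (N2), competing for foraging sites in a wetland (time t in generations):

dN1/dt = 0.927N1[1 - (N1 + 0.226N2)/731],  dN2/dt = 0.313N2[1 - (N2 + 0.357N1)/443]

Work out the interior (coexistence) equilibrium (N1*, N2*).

N1* ≈ 686, N2* ≈ 198

Setting both brackets to zero gives the nullclines N1 + 0.226N2 = 731 and 0.357N1 + N2 = 443.
Substituting N2 = 443 - 0.357N1 into the first: N1(1 - 0.226·0.357) = 731 - 0.226·443.
So N1* = 631/0.919 = 686, and then N2* = 443 - 0.357·686 = 198.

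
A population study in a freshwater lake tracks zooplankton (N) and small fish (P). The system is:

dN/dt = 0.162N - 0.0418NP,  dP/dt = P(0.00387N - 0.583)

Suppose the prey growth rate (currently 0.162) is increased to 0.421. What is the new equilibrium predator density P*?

P* ≈ 10.1

At the interior fixed point, setting dN/dt = 0 with N > 0 fixes P* = (prey growth rate)/(NP coefficient) — independent of the other coefficients.
With the change, P* = 0.421/0.0418 = 10.1; it rises from 3.88.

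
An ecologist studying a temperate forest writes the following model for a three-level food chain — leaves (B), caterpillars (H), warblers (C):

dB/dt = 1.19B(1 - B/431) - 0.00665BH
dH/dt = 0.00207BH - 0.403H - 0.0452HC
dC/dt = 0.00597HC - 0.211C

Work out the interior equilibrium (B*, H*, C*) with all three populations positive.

B* ≈ 346, H* ≈ 35.3, C* ≈ 6.92

From dC/dt = 0: 0.00597H* = 0.211, so H* = 35.3.
From dB/dt = 0: 1.19(1 - B*/431) = 0.00665·35.3, giving B* = 431·(1 - 0.198) = 346.
From dH/dt = 0: 0.00207·346 - 0.403 = 0.0452C*, so C* = 0.313/0.0452 = 6.92.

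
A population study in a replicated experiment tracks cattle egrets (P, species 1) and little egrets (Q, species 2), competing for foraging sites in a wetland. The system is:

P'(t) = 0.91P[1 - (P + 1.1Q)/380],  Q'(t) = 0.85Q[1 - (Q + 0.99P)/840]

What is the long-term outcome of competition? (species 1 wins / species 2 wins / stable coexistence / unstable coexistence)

Compare the nullcline intercepts: K1/α12 = 380/1.1 = 345 < K2 = 840; K2/α21 = 840/0.99 = 848 > K1 = 380.
Since the inequalities point opposite ways, species 2 can invade but species 1 cannot.

species 2 excludes species 1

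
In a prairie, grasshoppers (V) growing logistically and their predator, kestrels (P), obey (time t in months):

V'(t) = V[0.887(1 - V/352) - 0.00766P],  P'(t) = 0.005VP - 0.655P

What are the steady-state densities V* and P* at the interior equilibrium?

V* ≈ 131, P* ≈ 72.7

From dP/dt = 0 with P > 0: 0.005V* = 0.655, so V* = 131.
Substitute into dV/dt = 0: 0.887(1 - 131/352) = 0.00766P*.
The bracket is 0.628, giving P* = 0.557/0.00766 = 72.7.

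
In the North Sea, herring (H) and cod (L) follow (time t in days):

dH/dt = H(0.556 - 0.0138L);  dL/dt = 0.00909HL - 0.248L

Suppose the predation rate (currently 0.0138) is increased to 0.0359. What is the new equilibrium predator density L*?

L* ≈ 15.5

At the interior fixed point, setting dH/dt = 0 with H > 0 fixes L* = (prey growth rate)/(HL coefficient) — independent of the other coefficients.
With the change, L* = 0.556/0.0359 = 15.5; it falls from 40.3.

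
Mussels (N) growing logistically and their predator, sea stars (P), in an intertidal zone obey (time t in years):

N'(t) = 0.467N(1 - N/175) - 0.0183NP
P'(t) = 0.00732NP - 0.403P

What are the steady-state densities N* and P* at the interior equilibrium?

N* ≈ 55.1, P* ≈ 17.5

From dP/dt = 0 with P > 0: 0.00732N* = 0.403, so N* = 55.1.
Substitute into dN/dt = 0: 0.467(1 - 55.1/175) = 0.0183P*.
The bracket is 0.685, giving P* = 0.32/0.0183 = 17.5.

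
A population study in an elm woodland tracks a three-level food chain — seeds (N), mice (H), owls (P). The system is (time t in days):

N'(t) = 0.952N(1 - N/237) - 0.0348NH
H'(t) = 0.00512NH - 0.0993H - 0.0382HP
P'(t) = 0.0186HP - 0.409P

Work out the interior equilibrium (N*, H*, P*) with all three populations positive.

From dP/dt = 0: 0.0186H* = 0.409, so H* = 22.
From dN/dt = 0: 0.952(1 - N*/237) = 0.0348·22, giving N* = 237·(1 - 0.804) = 46.5.
From dH/dt = 0: 0.00512·46.5 - 0.0993 = 0.0382P*, so P* = 0.139/0.0382 = 3.63.

N* ≈ 46.5, H* ≈ 22, P* ≈ 3.63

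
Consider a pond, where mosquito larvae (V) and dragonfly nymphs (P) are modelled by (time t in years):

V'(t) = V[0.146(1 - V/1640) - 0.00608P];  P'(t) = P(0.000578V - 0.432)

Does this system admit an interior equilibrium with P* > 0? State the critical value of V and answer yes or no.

Threshold V = 747; K > 747, so yes, the predator persists.

The predator equation gives dP/dt > 0 only when V > 0.432/0.000578 = 747.
Without the predator, V → K = 1640. Since 1640 > 747, the predator can invade and persist.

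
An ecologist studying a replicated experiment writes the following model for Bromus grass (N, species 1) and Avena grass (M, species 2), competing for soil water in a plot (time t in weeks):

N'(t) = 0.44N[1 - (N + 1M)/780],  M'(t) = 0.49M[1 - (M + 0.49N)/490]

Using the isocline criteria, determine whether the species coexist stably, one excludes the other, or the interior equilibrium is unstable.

Compare the nullcline intercepts: K1/α12 = 780/1 = 780 > K2 = 490; K2/α21 = 490/0.49 = 1000 > K1 = 780.
Since both inequalities hold, each species can invade when rare, so the interior equilibrium is stable.

stable coexistence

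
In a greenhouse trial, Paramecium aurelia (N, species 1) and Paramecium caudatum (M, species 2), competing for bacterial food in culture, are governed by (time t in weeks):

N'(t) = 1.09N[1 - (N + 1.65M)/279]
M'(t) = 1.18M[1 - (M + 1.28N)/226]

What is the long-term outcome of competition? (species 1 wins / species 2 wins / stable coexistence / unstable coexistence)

Compare the nullcline intercepts: K1/α12 = 279/1.65 = 169 < K2 = 226; K2/α21 = 226/1.28 = 177 < K1 = 279.
Since both are reversed, neither can invade when rare; the interior point is a saddle.

unstable coexistence (outcome depends on initial conditions)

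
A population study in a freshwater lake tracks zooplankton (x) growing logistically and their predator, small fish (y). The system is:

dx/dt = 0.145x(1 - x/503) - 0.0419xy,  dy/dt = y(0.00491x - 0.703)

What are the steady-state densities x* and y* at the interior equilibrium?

x* ≈ 143, y* ≈ 2.48

From dy/dt = 0 with y > 0: 0.00491x* = 0.703, so x* = 143.
Substitute into dx/dt = 0: 0.145(1 - 143/503) = 0.0419y*.
The bracket is 0.715, giving y* = 0.104/0.0419 = 2.48.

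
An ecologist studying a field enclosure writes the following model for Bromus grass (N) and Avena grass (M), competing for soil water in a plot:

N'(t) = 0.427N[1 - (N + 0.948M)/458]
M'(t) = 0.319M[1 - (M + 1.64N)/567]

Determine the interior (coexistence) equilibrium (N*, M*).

N* ≈ 143, M* ≈ 332

Setting both brackets to zero gives the nullclines N + 0.948M = 458 and 1.64N + M = 567.
Substituting M = 567 - 1.64N into the first: N(1 - 0.948·1.64) = 458 - 0.948·567.
So N* = -79.5/-0.555 = 143, and then M* = 567 - 1.64·143 = 332.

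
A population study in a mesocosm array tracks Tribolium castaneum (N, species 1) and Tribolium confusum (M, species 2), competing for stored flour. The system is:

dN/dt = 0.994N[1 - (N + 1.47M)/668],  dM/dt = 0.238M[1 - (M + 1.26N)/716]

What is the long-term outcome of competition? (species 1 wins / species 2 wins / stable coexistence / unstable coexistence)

unstable coexistence (outcome depends on initial conditions)

Compare the nullcline intercepts: K1/α12 = 668/1.47 = 454 < K2 = 716; K2/α21 = 716/1.26 = 568 < K1 = 668.
Since both are reversed, neither can invade when rare; the interior point is a saddle.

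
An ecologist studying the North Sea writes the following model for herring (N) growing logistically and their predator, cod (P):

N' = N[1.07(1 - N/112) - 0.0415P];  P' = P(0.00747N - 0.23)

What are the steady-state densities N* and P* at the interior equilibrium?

From dP/dt = 0 with P > 0: 0.00747N* = 0.23, so N* = 30.8.
Substitute into dN/dt = 0: 1.07(1 - 30.8/112) = 0.0415P*.
The bracket is 0.725, giving P* = 0.776/0.0415 = 18.7.

N* ≈ 30.8, P* ≈ 18.7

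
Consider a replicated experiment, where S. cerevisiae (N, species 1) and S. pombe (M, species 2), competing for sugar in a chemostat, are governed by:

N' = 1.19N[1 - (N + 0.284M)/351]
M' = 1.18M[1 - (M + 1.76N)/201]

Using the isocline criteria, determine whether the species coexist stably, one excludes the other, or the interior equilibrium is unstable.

Compare the nullcline intercepts: K1/α12 = 351/0.284 = 1240 > K2 = 201; K2/α21 = 201/1.76 = 114 < K1 = 351.
Since the inequalities point opposite ways, species 1 can invade but species 2 cannot.

species 1 excludes species 2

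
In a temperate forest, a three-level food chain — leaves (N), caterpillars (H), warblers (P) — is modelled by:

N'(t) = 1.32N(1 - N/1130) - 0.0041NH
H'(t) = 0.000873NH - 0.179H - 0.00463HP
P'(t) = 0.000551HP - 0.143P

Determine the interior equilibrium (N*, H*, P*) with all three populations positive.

From dP/dt = 0: 0.000551H* = 0.143, so H* = 260.
From dN/dt = 0: 1.32(1 - N*/1130) = 0.0041·260, giving N* = 1130·(1 - 0.806) = 219.
From dH/dt = 0: 0.000873·219 - 0.179 = 0.00463P*, so P* = 0.0123/0.00463 = 2.65.

N* ≈ 219, H* ≈ 260, P* ≈ 2.65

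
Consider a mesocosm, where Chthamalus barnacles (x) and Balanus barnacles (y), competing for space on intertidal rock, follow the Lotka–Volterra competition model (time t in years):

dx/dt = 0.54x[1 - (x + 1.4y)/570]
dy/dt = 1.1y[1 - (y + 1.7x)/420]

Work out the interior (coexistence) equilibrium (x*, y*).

x* ≈ 13, y* ≈ 398

Setting both brackets to zero gives the nullclines x + 1.4y = 570 and 1.7x + y = 420.
Substituting y = 420 - 1.7x into the first: x(1 - 1.4·1.7) = 570 - 1.4·420.
So x* = -18/-1.38 = 13, and then y* = 420 - 1.7·13 = 398.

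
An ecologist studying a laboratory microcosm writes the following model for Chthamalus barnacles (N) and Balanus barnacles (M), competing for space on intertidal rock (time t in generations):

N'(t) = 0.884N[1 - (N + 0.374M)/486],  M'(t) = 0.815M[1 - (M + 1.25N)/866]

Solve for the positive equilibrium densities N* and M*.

Setting both brackets to zero gives the nullclines N + 0.374M = 486 and 1.25N + M = 866.
Substituting M = 866 - 1.25N into the first: N(1 - 0.374·1.25) = 486 - 0.374·866.
So N* = 162/0.532 = 304, and then M* = 866 - 1.25·304 = 485.

N* ≈ 304, M* ≈ 485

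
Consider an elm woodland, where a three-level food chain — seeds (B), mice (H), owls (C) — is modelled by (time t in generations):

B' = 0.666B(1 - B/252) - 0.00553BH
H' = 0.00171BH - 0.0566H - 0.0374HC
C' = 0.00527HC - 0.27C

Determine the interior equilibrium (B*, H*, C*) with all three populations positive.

B* ≈ 145, H* ≈ 51.2, C* ≈ 5.11

From dC/dt = 0: 0.00527H* = 0.27, so H* = 51.2.
From dB/dt = 0: 0.666(1 - B*/252) = 0.00553·51.2, giving B* = 252·(1 - 0.425) = 145.
From dH/dt = 0: 0.00171·145 - 0.0566 = 0.0374C*, so C* = 0.191/0.0374 = 5.11.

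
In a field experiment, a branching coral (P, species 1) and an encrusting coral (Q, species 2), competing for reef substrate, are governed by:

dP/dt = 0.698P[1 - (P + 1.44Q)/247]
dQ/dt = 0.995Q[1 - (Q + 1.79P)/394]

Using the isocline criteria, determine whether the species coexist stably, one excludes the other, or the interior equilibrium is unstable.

Compare the nullcline intercepts: K1/α12 = 247/1.44 = 172 < K2 = 394; K2/α21 = 394/1.79 = 220 < K1 = 247.
Since both are reversed, neither can invade when rare; the interior point is a saddle.

unstable coexistence (outcome depends on initial conditions)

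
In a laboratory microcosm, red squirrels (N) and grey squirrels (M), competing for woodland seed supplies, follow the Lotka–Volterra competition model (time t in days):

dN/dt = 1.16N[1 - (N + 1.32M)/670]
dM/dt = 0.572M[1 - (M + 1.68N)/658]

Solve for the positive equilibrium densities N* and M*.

N* ≈ 163, M* ≈ 384

Setting both brackets to zero gives the nullclines N + 1.32M = 670 and 1.68N + M = 658.
Substituting M = 658 - 1.68N into the first: N(1 - 1.32·1.68) = 670 - 1.32·658.
So N* = -199/-1.22 = 163, and then M* = 658 - 1.68·163 = 384.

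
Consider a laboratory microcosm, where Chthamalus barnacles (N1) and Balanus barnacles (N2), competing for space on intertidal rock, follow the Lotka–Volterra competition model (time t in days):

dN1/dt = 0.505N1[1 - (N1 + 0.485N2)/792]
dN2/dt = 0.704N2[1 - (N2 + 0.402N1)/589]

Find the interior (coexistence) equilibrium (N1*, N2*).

Setting both brackets to zero gives the nullclines N1 + 0.485N2 = 792 and 0.402N1 + N2 = 589.
Substituting N2 = 589 - 0.402N1 into the first: N1(1 - 0.485·0.402) = 792 - 0.485·589.
So N1* = 506/0.805 = 629, and then N2* = 589 - 0.402·629 = 336.

N1* ≈ 629, N2* ≈ 336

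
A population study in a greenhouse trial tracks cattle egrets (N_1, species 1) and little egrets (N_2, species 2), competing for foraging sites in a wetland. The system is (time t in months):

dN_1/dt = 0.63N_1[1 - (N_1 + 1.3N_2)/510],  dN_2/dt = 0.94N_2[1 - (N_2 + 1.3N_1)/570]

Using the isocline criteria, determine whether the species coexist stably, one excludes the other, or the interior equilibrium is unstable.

Compare the nullcline intercepts: K1/α12 = 510/1.3 = 392 < K2 = 570; K2/α21 = 570/1.3 = 438 < K1 = 510.
Since both are reversed, neither can invade when rare; the interior point is a saddle.

unstable coexistence (outcome depends on initial conditions)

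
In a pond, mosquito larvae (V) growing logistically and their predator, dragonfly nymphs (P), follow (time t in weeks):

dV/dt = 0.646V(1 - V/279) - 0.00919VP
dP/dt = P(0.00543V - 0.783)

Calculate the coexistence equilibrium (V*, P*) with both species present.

From dP/dt = 0 with P > 0: 0.00543V* = 0.783, so V* = 144.
Substitute into dV/dt = 0: 0.646(1 - 144/279) = 0.00919P*.
The bracket is 0.483, giving P* = 0.312/0.00919 = 34.

V* ≈ 144, P* ≈ 34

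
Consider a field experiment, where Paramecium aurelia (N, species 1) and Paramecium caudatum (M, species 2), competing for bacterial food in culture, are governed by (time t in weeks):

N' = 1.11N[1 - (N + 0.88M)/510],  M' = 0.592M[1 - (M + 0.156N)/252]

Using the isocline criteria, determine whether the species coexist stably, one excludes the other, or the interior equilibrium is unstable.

Compare the nullcline intercepts: K1/α12 = 510/0.88 = 580 > K2 = 252; K2/α21 = 252/0.156 = 1620 > K1 = 510.
Since both inequalities hold, each species can invade when rare, so the interior equilibrium is stable.

stable coexistence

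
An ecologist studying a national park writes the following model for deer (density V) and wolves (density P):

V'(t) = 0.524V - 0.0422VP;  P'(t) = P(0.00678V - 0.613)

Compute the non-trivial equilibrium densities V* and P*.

V* ≈ 90.4, P* ≈ 12.4

Set dP/dt = 0 with P > 0: 0.00678V - 0.613 = 0, so V* = 0.613/0.00678 = 90.4.
Set dV/dt = 0 with V > 0: 0.524 - 0.0422P = 0, so P* = 0.524/0.0422 = 12.4.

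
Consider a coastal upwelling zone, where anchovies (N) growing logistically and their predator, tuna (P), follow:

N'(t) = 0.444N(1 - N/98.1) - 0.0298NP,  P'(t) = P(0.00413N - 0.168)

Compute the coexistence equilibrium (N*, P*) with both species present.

N* ≈ 40.7, P* ≈ 8.72

From dP/dt = 0 with P > 0: 0.00413N* = 0.168, so N* = 40.7.
Substitute into dN/dt = 0: 0.444(1 - 40.7/98.1) = 0.0298P*.
The bracket is 0.585, giving P* = 0.26/0.0298 = 8.72.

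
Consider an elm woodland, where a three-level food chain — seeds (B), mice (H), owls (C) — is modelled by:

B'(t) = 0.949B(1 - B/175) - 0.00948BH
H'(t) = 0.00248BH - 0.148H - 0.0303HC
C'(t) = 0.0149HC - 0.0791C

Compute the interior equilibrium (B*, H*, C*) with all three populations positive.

From dC/dt = 0: 0.0149H* = 0.0791, so H* = 5.31.
From dB/dt = 0: 0.949(1 - B*/175) = 0.00948·5.31, giving B* = 175·(1 - 0.053) = 166.
From dH/dt = 0: 0.00248·166 - 0.148 = 0.0303C*, so C* = 0.263/0.0303 = 8.68.

B* ≈ 166, H* ≈ 5.31, C* ≈ 8.68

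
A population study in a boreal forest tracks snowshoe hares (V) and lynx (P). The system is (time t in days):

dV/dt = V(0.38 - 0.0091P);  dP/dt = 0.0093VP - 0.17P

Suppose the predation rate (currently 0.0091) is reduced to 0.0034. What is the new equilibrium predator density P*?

At the interior fixed point, setting dV/dt = 0 with V > 0 fixes P* = (prey growth rate)/(VP coefficient) — independent of the other coefficients.
With the change, P* = 0.38/0.0034 = 112; it rises from 41.8.

P* ≈ 112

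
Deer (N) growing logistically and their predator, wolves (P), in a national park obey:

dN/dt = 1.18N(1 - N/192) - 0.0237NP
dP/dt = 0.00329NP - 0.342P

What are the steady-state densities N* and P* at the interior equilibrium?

From dP/dt = 0 with P > 0: 0.00329N* = 0.342, so N* = 104.
Substitute into dN/dt = 0: 1.18(1 - 104/192) = 0.0237P*.
The bracket is 0.459, giving P* = 0.541/0.0237 = 22.8.

N* ≈ 104, P* ≈ 22.8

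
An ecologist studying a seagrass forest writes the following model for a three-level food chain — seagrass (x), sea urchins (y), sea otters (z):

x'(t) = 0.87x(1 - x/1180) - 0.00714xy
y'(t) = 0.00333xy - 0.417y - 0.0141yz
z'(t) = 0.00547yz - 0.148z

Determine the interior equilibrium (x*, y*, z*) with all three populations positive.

From dz/dt = 0: 0.00547y* = 0.148, so y* = 27.1.
From dx/dt = 0: 0.87(1 - x*/1180) = 0.00714·27.1, giving x* = 1180·(1 - 0.222) = 918.
From dy/dt = 0: 0.00333·918 - 0.417 = 0.0141z*, so z* = 2.64/0.0141 = 187.

x* ≈ 918, y* ≈ 27.1, z* ≈ 187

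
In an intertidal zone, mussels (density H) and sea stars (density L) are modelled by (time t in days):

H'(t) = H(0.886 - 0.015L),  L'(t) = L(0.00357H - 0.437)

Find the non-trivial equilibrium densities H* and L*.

H* ≈ 122, L* ≈ 59.1

Set dL/dt = 0 with L > 0: 0.00357H - 0.437 = 0, so H* = 0.437/0.00357 = 122.
Set dH/dt = 0 with H > 0: 0.886 - 0.015L = 0, so L* = 0.886/0.015 = 59.1.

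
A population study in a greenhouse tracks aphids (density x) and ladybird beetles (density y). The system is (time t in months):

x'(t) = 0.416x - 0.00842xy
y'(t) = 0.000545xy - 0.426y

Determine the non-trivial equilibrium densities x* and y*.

Set dy/dt = 0 with y > 0: 0.000545x - 0.426 = 0, so x* = 0.426/0.000545 = 782.
Set dx/dt = 0 with x > 0: 0.416 - 0.00842y = 0, so y* = 0.416/0.00842 = 49.4.

x* ≈ 782, y* ≈ 49.4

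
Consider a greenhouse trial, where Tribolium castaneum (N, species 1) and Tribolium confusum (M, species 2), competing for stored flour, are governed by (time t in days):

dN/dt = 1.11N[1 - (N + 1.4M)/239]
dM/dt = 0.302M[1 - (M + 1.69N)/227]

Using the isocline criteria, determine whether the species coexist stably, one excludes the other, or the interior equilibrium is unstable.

Compare the nullcline intercepts: K1/α12 = 239/1.4 = 171 < K2 = 227; K2/α21 = 227/1.69 = 134 < K1 = 239.
Since both are reversed, neither can invade when rare; the interior point is a saddle.

unstable coexistence (outcome depends on initial conditions)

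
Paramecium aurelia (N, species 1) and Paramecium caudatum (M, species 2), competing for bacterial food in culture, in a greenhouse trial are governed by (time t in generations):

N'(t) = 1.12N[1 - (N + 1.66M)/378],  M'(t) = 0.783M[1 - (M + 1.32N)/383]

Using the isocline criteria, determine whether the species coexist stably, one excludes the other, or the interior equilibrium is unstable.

unstable coexistence (outcome depends on initial conditions)

Compare the nullcline intercepts: K1/α12 = 378/1.66 = 228 < K2 = 383; K2/α21 = 383/1.32 = 290 < K1 = 378.
Since both are reversed, neither can invade when rare; the interior point is a saddle.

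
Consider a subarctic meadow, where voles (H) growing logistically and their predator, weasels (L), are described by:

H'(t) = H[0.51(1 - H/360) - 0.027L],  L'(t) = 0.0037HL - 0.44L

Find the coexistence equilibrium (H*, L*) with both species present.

H* ≈ 119, L* ≈ 12.6

From dL/dt = 0 with L > 0: 0.0037H* = 0.44, so H* = 119.
Substitute into dH/dt = 0: 0.51(1 - 119/360) = 0.027L*.
The bracket is 0.67, giving L* = 0.342/0.027 = 12.6.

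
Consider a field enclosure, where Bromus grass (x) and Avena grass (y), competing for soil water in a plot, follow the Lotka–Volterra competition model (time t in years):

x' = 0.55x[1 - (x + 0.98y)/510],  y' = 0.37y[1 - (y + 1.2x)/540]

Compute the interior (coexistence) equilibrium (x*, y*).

x* ≈ 109, y* ≈ 409

Setting both brackets to zero gives the nullclines x + 0.98y = 510 and 1.2x + y = 540.
Substituting y = 540 - 1.2x into the first: x(1 - 0.98·1.2) = 510 - 0.98·540.
So x* = -19.2/-0.176 = 109, and then y* = 540 - 1.2·109 = 409.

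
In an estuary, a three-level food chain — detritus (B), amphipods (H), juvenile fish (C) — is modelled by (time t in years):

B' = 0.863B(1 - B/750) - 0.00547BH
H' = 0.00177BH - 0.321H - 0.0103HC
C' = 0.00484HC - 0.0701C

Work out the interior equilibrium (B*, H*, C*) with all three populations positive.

B* ≈ 681, H* ≈ 14.5, C* ≈ 85.9

From dC/dt = 0: 0.00484H* = 0.0701, so H* = 14.5.
From dB/dt = 0: 0.863(1 - B*/750) = 0.00547·14.5, giving B* = 750·(1 - 0.0918) = 681.
From dH/dt = 0: 0.00177·681 - 0.321 = 0.0103C*, so C* = 0.885/0.0103 = 85.9.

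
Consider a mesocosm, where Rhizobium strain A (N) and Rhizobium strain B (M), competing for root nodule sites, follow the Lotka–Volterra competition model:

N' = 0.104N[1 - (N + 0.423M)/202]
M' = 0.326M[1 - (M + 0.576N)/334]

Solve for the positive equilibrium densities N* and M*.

N* ≈ 80.3, M* ≈ 288

Setting both brackets to zero gives the nullclines N + 0.423M = 202 and 0.576N + M = 334.
Substituting M = 334 - 0.576N into the first: N(1 - 0.423·0.576) = 202 - 0.423·334.
So N* = 60.7/0.756 = 80.3, and then M* = 334 - 0.576·80.3 = 288.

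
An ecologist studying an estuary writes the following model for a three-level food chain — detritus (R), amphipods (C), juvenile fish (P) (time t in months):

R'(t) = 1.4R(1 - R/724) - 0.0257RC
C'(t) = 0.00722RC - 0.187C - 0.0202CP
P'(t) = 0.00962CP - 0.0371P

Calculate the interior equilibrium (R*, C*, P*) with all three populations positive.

R* ≈ 673, C* ≈ 3.86, P* ≈ 231

From dP/dt = 0: 0.00962C* = 0.0371, so C* = 3.86.
From dR/dt = 0: 1.4(1 - R*/724) = 0.0257·3.86, giving R* = 724·(1 - 0.0708) = 673.
From dC/dt = 0: 0.00722·673 - 0.187 = 0.0202P*, so P* = 4.67/0.0202 = 231.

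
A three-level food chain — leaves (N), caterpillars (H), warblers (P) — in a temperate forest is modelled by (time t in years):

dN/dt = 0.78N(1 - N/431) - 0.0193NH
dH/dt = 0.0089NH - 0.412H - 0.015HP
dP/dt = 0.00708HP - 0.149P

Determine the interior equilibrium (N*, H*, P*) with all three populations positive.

N* ≈ 207, H* ≈ 21, P* ≈ 95.1

From dP/dt = 0: 0.00708H* = 0.149, so H* = 21.
From dN/dt = 0: 0.78(1 - N*/431) = 0.0193·21, giving N* = 431·(1 - 0.521) = 207.
From dH/dt = 0: 0.0089·207 - 0.412 = 0.015P*, so P* = 1.43/0.015 = 95.1.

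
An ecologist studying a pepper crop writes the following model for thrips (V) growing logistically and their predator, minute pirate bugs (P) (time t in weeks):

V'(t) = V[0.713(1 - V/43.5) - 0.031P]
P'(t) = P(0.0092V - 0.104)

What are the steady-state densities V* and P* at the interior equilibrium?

From dP/dt = 0 with P > 0: 0.0092V* = 0.104, so V* = 11.3.
Substitute into dV/dt = 0: 0.713(1 - 11.3/43.5) = 0.031P*.
The bracket is 0.74, giving P* = 0.528/0.031 = 17.

V* ≈ 11.3, P* ≈ 17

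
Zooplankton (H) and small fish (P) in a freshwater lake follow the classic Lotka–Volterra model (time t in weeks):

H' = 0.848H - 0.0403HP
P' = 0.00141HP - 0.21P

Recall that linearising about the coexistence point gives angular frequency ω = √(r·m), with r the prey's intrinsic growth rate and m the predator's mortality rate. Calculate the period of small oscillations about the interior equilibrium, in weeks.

Here r = 0.848 and m = 0.21, so r·m = 0.178.
ω = √0.178 = 0.422 per week, hence T = 2π/ω ≈ 14.9 weeks.

T ≈ 14.9 weeks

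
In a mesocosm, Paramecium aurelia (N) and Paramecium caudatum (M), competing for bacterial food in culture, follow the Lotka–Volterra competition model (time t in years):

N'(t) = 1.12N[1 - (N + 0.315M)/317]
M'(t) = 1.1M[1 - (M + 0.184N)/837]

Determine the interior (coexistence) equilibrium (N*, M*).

N* ≈ 56.6, M* ≈ 827

Setting both brackets to zero gives the nullclines N + 0.315M = 317 and 0.184N + M = 837.
Substituting M = 837 - 0.184N into the first: N(1 - 0.315·0.184) = 317 - 0.315·837.
So N* = 53.3/0.942 = 56.6, and then M* = 837 - 0.184·56.6 = 827.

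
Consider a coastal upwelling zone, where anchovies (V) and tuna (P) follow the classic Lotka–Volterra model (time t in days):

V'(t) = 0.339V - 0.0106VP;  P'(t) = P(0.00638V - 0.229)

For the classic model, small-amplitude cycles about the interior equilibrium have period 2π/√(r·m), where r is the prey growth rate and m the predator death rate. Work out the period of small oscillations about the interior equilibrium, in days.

T ≈ 22.6 days

Here r = 0.339 and m = 0.229, so r·m = 0.0776.
ω = √0.0776 = 0.279 per day, hence T = 2π/ω ≈ 22.6 days.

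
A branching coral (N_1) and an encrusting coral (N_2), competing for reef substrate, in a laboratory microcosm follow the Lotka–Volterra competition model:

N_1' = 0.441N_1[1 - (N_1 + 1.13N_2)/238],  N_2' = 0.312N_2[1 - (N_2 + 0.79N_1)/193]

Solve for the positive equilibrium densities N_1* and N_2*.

Setting both brackets to zero gives the nullclines N_1 + 1.13N_2 = 238 and 0.79N_1 + N_2 = 193.
Substituting N_2 = 193 - 0.79N_1 into the first: N_1(1 - 1.13·0.79) = 238 - 1.13·193.
So N_1* = 19.9/0.107 = 186, and then N_2* = 193 - 0.79·186 = 46.4.

N_1* ≈ 186, N_2* ≈ 46.4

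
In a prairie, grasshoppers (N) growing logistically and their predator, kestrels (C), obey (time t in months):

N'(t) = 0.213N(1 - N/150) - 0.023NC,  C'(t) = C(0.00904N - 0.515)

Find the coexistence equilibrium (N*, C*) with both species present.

N* ≈ 57, C* ≈ 5.74

From dC/dt = 0 with C > 0: 0.00904N* = 0.515, so N* = 57.
Substitute into dN/dt = 0: 0.213(1 - 57/150) = 0.023C*.
The bracket is 0.62, giving C* = 0.132/0.023 = 5.74.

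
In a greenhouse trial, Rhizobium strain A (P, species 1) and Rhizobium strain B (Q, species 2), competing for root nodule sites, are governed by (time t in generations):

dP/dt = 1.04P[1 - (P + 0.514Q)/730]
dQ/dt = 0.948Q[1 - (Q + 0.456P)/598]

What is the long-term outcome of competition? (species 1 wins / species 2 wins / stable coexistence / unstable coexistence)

Compare the nullcline intercepts: K1/α12 = 730/0.514 = 1420 > K2 = 598; K2/α21 = 598/0.456 = 1310 > K1 = 730.
Since both inequalities hold, each species can invade when rare, so the interior equilibrium is stable.

stable coexistence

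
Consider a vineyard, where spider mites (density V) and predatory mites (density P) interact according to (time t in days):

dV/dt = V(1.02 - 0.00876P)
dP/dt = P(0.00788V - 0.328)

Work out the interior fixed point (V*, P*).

Set dP/dt = 0 with P > 0: 0.00788V - 0.328 = 0, so V* = 0.328/0.00788 = 41.6.
Set dV/dt = 0 with V > 0: 1.02 - 0.00876P = 0, so P* = 1.02/0.00876 = 116.

V* ≈ 41.6, P* ≈ 116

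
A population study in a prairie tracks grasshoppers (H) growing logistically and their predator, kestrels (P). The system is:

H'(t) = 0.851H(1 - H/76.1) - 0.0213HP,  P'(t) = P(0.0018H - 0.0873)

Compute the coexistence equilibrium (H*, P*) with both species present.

H* ≈ 48.5, P* ≈ 14.5

From dP/dt = 0 with P > 0: 0.0018H* = 0.0873, so H* = 48.5.
Substitute into dH/dt = 0: 0.851(1 - 48.5/76.1) = 0.0213P*.
The bracket is 0.363, giving P* = 0.309/0.0213 = 14.5.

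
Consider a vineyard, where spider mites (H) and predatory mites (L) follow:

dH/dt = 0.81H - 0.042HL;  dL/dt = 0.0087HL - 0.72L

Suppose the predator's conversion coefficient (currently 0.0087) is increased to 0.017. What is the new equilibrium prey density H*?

At the interior fixed point, setting dL/dt = 0 with L > 0 fixes H* = (predator death rate)/(HL coefficient) — independent of the other coefficients.
With the change, H* = 0.72/0.017 = 42.4; it falls from 82.8.

H* ≈ 42.4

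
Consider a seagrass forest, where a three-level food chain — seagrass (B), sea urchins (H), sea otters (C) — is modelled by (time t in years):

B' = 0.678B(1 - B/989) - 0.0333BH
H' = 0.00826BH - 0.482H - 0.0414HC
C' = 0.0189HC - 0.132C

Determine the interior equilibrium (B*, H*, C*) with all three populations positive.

From dC/dt = 0: 0.0189H* = 0.132, so H* = 6.98.
From dB/dt = 0: 0.678(1 - B*/989) = 0.0333·6.98, giving B* = 989·(1 - 0.343) = 650.
From dH/dt = 0: 0.00826·650 - 0.482 = 0.0414C*, so C* = 4.88/0.0414 = 118.

B* ≈ 650, H* ≈ 6.98, C* ≈ 118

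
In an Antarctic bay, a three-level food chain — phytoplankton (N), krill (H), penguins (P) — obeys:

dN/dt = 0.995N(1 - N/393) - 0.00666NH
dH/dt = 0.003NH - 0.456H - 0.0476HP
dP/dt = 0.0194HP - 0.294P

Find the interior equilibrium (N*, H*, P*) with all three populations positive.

From dP/dt = 0: 0.0194H* = 0.294, so H* = 15.2.
From dN/dt = 0: 0.995(1 - N*/393) = 0.00666·15.2, giving N* = 393·(1 - 0.101) = 353.
From dH/dt = 0: 0.003·353 - 0.456 = 0.0476P*, so P* = 0.603/0.0476 = 12.7.

N* ≈ 353, H* ≈ 15.2, P* ≈ 12.7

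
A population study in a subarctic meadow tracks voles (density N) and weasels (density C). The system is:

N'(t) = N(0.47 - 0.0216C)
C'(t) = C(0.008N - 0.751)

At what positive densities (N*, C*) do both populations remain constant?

N* ≈ 93.9, C* ≈ 21.8

Set dC/dt = 0 with C > 0: 0.008N - 0.751 = 0, so N* = 0.751/0.008 = 93.9.
Set dN/dt = 0 with N > 0: 0.47 - 0.0216C = 0, so C* = 0.47/0.0216 = 21.8.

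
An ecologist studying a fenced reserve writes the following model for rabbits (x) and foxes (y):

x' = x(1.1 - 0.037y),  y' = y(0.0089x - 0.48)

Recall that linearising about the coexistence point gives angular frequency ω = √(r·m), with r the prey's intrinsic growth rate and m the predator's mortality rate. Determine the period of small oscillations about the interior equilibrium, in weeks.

T ≈ 8.65 weeks

Here r = 1.1 and m = 0.48, so r·m = 0.528.
ω = √0.528 = 0.727 per week, hence T = 2π/ω ≈ 8.65 weeks.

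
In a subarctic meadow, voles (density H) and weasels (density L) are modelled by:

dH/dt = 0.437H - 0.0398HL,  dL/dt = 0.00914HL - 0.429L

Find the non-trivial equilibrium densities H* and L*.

Set dL/dt = 0 with L > 0: 0.00914H - 0.429 = 0, so H* = 0.429/0.00914 = 46.9.
Set dH/dt = 0 with H > 0: 0.437 - 0.0398L = 0, so L* = 0.437/0.0398 = 11.

H* ≈ 46.9, L* ≈ 11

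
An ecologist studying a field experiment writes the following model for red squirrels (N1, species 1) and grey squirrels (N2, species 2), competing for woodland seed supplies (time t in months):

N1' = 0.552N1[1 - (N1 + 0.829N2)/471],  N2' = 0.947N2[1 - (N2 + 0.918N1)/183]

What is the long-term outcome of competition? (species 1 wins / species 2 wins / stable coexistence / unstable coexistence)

Compare the nullcline intercepts: K1/α12 = 471/0.829 = 568 > K2 = 183; K2/α21 = 183/0.918 = 199 < K1 = 471.
Since the inequalities point opposite ways, species 1 can invade but species 2 cannot.

species 1 excludes species 2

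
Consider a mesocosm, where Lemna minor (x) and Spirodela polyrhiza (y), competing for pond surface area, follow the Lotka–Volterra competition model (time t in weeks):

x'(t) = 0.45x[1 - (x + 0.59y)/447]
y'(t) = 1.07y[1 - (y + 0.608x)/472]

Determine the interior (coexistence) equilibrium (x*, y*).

Setting both brackets to zero gives the nullclines x + 0.59y = 447 and 0.608x + y = 472.
Substituting y = 472 - 0.608x into the first: x(1 - 0.59·0.608) = 447 - 0.59·472.
So x* = 169/0.641 = 263, and then y* = 472 - 0.608·263 = 312.

x* ≈ 263, y* ≈ 312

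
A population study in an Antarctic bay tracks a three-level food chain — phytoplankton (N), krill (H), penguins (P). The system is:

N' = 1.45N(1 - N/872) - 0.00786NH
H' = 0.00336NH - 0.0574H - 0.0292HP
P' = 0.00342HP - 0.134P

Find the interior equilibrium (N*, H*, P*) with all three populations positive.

N* ≈ 687, H* ≈ 39.2, P* ≈ 77.1

From dP/dt = 0: 0.00342H* = 0.134, so H* = 39.2.
From dN/dt = 0: 1.45(1 - N*/872) = 0.00786·39.2, giving N* = 872·(1 - 0.212) = 687.
From dH/dt = 0: 0.00336·687 - 0.0574 = 0.0292P*, so P* = 2.25/0.0292 = 77.1.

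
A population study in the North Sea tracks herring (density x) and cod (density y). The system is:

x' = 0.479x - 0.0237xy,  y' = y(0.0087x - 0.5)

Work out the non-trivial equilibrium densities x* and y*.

x* ≈ 57.5, y* ≈ 20.2

Set dy/dt = 0 with y > 0: 0.0087x - 0.5 = 0, so x* = 0.5/0.0087 = 57.5.
Set dx/dt = 0 with x > 0: 0.479 - 0.0237y = 0, so y* = 0.479/0.0237 = 20.2.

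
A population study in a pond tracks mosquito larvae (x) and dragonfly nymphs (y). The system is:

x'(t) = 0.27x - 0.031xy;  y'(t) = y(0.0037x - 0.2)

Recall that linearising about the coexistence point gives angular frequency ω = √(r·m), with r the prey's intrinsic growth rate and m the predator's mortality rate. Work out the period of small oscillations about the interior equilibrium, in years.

Here r = 0.27 and m = 0.2, so r·m = 0.054.
ω = √0.054 = 0.232 per year, hence T = 2π/ω ≈ 27 years.

T ≈ 27 years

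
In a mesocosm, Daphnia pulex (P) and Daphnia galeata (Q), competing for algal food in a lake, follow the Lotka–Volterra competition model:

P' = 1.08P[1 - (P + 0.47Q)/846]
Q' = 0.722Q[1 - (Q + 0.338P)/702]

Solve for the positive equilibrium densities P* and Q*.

Setting both brackets to zero gives the nullclines P + 0.47Q = 846 and 0.338P + Q = 702.
Substituting Q = 702 - 0.338P into the first: P(1 - 0.47·0.338) = 846 - 0.47·702.
So P* = 516/0.841 = 614, and then Q* = 702 - 0.338·614 = 495.

P* ≈ 614, Q* ≈ 495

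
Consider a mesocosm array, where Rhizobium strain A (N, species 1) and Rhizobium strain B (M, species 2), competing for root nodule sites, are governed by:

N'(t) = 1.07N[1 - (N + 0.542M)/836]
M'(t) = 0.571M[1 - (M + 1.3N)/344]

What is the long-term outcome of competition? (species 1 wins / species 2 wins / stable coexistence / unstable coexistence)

species 1 excludes species 2

Compare the nullcline intercepts: K1/α12 = 836/0.542 = 1540 > K2 = 344; K2/α21 = 344/1.3 = 265 < K1 = 836.
Since the inequalities point opposite ways, species 1 can invade but species 2 cannot.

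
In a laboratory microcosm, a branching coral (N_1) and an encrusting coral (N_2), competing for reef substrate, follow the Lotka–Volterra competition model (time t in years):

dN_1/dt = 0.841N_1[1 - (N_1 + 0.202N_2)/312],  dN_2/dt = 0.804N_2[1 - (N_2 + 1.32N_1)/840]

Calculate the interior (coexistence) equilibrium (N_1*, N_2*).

N_1* ≈ 194, N_2* ≈ 584

Setting both brackets to zero gives the nullclines N_1 + 0.202N_2 = 312 and 1.32N_1 + N_2 = 840.
Substituting N_2 = 840 - 1.32N_1 into the first: N_1(1 - 0.202·1.32) = 312 - 0.202·840.
So N_1* = 142/0.733 = 194, and then N_2* = 840 - 1.32·194 = 584.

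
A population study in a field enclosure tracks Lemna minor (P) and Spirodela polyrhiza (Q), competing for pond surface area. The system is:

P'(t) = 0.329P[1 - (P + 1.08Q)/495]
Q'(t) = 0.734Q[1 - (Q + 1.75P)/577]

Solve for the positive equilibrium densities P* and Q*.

Setting both brackets to zero gives the nullclines P + 1.08Q = 495 and 1.75P + Q = 577.
Substituting Q = 577 - 1.75P into the first: P(1 - 1.08·1.75) = 495 - 1.08·577.
So P* = -128/-0.89 = 144, and then Q* = 577 - 1.75·144 = 325.

P* ≈ 144, Q* ≈ 325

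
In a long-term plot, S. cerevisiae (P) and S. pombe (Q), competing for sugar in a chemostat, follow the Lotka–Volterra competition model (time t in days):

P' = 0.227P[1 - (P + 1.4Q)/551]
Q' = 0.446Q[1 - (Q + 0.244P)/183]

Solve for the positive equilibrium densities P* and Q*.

P* ≈ 448, Q* ≈ 73.7

Setting both brackets to zero gives the nullclines P + 1.4Q = 551 and 0.244P + Q = 183.
Substituting Q = 183 - 0.244P into the first: P(1 - 1.4·0.244) = 551 - 1.4·183.
So P* = 295/0.658 = 448, and then Q* = 183 - 0.244·448 = 73.7.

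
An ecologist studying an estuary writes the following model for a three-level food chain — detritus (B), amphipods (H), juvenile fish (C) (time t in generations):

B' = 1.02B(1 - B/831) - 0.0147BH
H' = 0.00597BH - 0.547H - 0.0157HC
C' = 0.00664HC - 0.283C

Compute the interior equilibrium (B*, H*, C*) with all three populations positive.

From dC/dt = 0: 0.00664H* = 0.283, so H* = 42.6.
From dB/dt = 0: 1.02(1 - B*/831) = 0.0147·42.6, giving B* = 831·(1 - 0.614) = 321.
From dH/dt = 0: 0.00597·321 - 0.547 = 0.0157C*, so C* = 1.37/0.0157 = 87.1.

B* ≈ 321, H* ≈ 42.6, C* ≈ 87.1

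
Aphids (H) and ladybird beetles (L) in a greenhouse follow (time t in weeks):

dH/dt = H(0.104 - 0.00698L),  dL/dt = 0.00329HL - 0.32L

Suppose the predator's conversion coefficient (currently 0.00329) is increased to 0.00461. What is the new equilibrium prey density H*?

H* ≈ 69.4

At the interior fixed point, setting dL/dt = 0 with L > 0 fixes H* = (predator death rate)/(HL coefficient) — independent of the other coefficients.
With the change, H* = 0.32/0.00461 = 69.4; it falls from 97.3.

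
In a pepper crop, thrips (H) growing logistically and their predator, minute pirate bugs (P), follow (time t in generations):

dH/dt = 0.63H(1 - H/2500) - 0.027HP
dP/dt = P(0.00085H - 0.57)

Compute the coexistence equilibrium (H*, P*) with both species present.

H* ≈ 671, P* ≈ 17.1

From dP/dt = 0 with P > 0: 0.00085H* = 0.57, so H* = 671.
Substitute into dH/dt = 0: 0.63(1 - 671/2500) = 0.027P*.
The bracket is 0.732, giving P* = 0.461/0.027 = 17.1.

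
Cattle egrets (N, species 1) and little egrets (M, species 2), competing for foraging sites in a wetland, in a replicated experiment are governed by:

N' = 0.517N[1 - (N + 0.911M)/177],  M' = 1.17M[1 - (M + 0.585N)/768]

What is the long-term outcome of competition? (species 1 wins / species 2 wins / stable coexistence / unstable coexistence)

species 2 excludes species 1

Compare the nullcline intercepts: K1/α12 = 177/0.911 = 194 < K2 = 768; K2/α21 = 768/0.585 = 1310 > K1 = 177.
Since the inequalities point opposite ways, species 2 can invade but species 1 cannot.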